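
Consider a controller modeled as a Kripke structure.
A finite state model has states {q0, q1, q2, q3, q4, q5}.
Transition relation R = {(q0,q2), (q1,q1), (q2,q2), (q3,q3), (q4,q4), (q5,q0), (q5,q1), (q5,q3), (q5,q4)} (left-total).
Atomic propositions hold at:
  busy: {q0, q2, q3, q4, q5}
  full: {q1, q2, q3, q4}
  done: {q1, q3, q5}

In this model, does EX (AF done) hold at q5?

Yes

AF done: least fixpoint, start Z0 = {q1, q3, q5}, add states with every successor in Z. Already a fixed point.
Sat(AF done) = {q1, q3, q5}
Sat(EX (AF done)) = {s : some successor in {q1, q3, q5}} = {q1, q3, q5}
q5 ∈ Sat(EX (AF done)) = {q1, q3, q5}, so the formula holds at q5.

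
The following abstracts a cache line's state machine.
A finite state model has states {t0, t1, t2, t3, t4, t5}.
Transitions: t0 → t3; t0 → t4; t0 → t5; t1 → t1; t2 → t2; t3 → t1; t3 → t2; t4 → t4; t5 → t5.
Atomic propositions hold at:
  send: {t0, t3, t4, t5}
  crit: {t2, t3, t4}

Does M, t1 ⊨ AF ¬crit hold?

Yes

Sat(¬crit) = {t0, t1, t5}
AF ¬crit: least fixpoint, start Z0 = {t0, t1, t5}, add states with every successor in Z. Already a fixed point.
Sat(AF ¬crit) = {t0, t1, t5}
t1 ∈ Sat(AF ¬crit) = {t0, t1, t5}, so the formula holds at t1.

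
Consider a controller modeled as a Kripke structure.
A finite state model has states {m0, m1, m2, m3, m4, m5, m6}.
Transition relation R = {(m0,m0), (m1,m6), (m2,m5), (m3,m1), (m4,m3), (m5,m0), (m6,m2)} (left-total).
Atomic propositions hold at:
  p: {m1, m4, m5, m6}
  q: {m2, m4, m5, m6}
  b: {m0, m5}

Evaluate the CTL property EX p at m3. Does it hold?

Sat(EX p) = {s : some successor in {m1, m4, m5, m6}} = {m1, m2, m3}
m3 ∈ Sat(EX p) = {m1, m2, m3}, so the formula holds at m3.

Yes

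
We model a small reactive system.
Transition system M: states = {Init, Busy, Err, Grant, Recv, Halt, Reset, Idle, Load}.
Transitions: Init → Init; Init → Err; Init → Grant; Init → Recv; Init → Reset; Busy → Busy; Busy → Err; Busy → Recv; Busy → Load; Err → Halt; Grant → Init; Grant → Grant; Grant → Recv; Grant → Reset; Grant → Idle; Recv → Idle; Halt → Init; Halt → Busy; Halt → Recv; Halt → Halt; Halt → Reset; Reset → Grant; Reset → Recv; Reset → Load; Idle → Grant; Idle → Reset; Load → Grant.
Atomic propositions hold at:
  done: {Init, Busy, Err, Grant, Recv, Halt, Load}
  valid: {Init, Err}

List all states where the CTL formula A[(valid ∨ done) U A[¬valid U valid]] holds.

{Init, Err}

Sat(valid ∨ done) = {Init, Busy, Err, Grant, Recv, Halt, Load}
Sat(¬valid) = {Busy, Grant, Recv, Halt, Reset, Idle, Load}
A[¬valid U valid]: least fixpoint, start Z0 = Sat(valid) = {Init, Err}, add states in Sat(¬valid) with every successor in Z. Already a fixed point.
Sat(A[¬valid U valid]) = {Init, Err}
A[(valid ∨ done) U A[¬valid U valid]]: least fixpoint, start Z0 = Sat(A[¬valid U valid]) = {Init, Err}, add states in Sat(valid ∨ done) with every successor in Z. Already a fixed point.
Sat(A[(valid ∨ done) U A[¬valid U valid]]) = {Init, Err}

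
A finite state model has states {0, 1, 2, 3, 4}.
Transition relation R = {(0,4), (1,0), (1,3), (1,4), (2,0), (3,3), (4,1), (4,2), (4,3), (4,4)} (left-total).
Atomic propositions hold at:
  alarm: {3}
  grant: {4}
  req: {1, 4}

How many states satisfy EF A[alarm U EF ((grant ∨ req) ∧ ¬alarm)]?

4

Sat(grant ∨ req) = {1, 4}
Sat(¬alarm) = {0, 1, 2, 4}
Sat((grant ∨ req) ∧ ¬alarm) = {1, 4}
EF ((grant ∨ req) ∧ ¬alarm): least fixpoint, start Z0 = {1, 4}, add states with some successor in Z. Z1 = {0, 1, 4}; Z2 = {0, 1, 2, 4}; fixed.
Sat(EF ((grant ∨ req) ∧ ¬alarm)) = {0, 1, 2, 4}
A[alarm U EF ((grant ∨ req) ∧ ¬alarm)]: least fixpoint, start Z0 = Sat(EF ((grant ∨ req) ∧ ¬alarm)) = {0, 1, 2, 4}, add states in Sat(alarm) with every successor in Z. Already a fixed point.
Sat(A[alarm U EF ((grant ∨ req) ∧ ¬alarm)]) = {0, 1, 2, 4}
EF A[alarm U EF ((grant ∨ req) ∧ ¬alarm)]: least fixpoint, start Z0 = {0, 1, 2, 4}, add states with some successor in Z. Already a fixed point.
Sat(EF A[alarm U EF ((grant ∨ req) ∧ ¬alarm)]) = {0, 1, 2, 4}
|Sat(EF A[alarm U EF ((grant ∨ req) ∧ ¬alarm)])| = |{0, 1, 2, 4}| = 4.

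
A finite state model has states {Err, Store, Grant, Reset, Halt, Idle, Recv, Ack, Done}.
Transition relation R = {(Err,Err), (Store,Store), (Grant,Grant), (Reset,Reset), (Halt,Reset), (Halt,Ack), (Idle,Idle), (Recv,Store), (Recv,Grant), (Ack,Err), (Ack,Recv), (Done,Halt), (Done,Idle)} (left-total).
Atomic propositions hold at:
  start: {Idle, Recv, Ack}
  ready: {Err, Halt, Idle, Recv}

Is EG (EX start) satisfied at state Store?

No

Sat(EX start) = {s : some successor in {Idle, Recv, Ack}} = {Halt, Idle, Ack, Done}
EG (EX start): greatest fixpoint, start Z0 = {Halt, Idle, Ack, Done}, keep only states in Sat with some successor in Z. Z1 = {Halt, Idle, Done}; Z2 = {Idle, Done}; fixed.
Sat(EG (EX start)) = {Idle, Done}
Store ∉ Sat(EG (EX start)) = {Idle, Done}, so the formula does not hold at Store.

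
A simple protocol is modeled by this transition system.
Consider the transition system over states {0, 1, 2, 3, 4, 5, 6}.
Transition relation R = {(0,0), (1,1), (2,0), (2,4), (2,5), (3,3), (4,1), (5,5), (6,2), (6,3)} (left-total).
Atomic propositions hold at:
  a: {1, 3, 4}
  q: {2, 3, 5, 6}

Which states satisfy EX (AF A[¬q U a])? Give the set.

{1, 2, 3, 4, 6}

Sat(¬q) = {0, 1, 4}
A[¬q U a]: least fixpoint, start Z0 = Sat(a) = {1, 3, 4}, add states in Sat(¬q) with every successor in Z. Already a fixed point.
Sat(A[¬q U a]) = {1, 3, 4}
AF A[¬q U a]: least fixpoint, start Z0 = {1, 3, 4}, add states with every successor in Z. Already a fixed point.
Sat(AF A[¬q U a]) = {1, 3, 4}
Sat(EX (AF A[¬q U a])) = {s : some successor in {1, 3, 4}} = {1, 2, 3, 4, 6}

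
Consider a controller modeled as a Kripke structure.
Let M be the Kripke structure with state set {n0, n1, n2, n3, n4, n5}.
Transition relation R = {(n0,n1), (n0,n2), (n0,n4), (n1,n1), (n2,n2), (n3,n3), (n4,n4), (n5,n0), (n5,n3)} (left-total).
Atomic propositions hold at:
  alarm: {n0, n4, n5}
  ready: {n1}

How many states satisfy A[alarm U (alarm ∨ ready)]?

Sat(alarm ∨ ready) = {n0, n1, n4, n5}
A[alarm U (alarm ∨ ready)]: least fixpoint, start Z0 = Sat((alarm ∨ ready)) = {n0, n1, n4, n5}, add states in Sat(alarm) with every successor in Z. Already a fixed point.
Sat(A[alarm U (alarm ∨ ready)]) = {n0, n1, n4, n5}
|Sat(A[alarm U (alarm ∨ ready)])| = |{n0, n1, n4, n5}| = 4.

4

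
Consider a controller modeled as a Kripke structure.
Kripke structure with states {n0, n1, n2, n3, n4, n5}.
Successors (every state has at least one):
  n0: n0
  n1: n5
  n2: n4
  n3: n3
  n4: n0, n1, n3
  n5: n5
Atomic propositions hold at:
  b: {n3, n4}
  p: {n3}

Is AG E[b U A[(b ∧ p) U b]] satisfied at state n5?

Sat(b ∧ p) = {n3}
A[(b ∧ p) U b]: least fixpoint, start Z0 = Sat(b) = {n3, n4}, add states in Sat(b ∧ p) with every successor in Z. Already a fixed point.
Sat(A[(b ∧ p) U b]) = {n3, n4}
E[b U A[(b ∧ p) U b]]: least fixpoint, start Z0 = Sat(A[(b ∧ p) U b]) = {n3, n4}, add states in Sat(b) with some successor in Z. Already a fixed point.
Sat(E[b U A[(b ∧ p) U b]]) = {n3, n4}
AG E[b U A[(b ∧ p) U b]]: greatest fixpoint, start Z0 = {n3, n4}, keep only states in Sat with every successor in Z. Z1 = {n3}; fixed.
Sat(AG E[b U A[(b ∧ p) U b]]) = {n3}
n5 ∉ Sat(AG E[b U A[(b ∧ p) U b]]) = {n3}, so the formula does not hold at n5.

No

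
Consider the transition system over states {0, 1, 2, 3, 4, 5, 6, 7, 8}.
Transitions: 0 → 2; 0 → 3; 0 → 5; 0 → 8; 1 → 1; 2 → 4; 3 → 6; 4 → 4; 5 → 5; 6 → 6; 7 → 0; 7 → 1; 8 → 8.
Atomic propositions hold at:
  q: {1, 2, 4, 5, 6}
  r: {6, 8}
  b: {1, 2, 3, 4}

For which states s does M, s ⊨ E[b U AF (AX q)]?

{1, 2, 3, 4, 5, 6}

Sat(AX q) = {s : every successor in {1, 2, 4, 5, 6}} = {1, 2, 3, 4, 5, 6}
AF (AX q): least fixpoint, start Z0 = {1, 2, 3, 4, 5, 6}, add states with every successor in Z. Already a fixed point.
Sat(AF (AX q)) = {1, 2, 3, 4, 5, 6}
E[b U AF (AX q)]: least fixpoint, start Z0 = Sat(AF (AX q)) = {1, 2, 3, 4, 5, 6}, add states in Sat(b) with some successor in Z. Already a fixed point.
Sat(E[b U AF (AX q)]) = {1, 2, 3, 4, 5, 6}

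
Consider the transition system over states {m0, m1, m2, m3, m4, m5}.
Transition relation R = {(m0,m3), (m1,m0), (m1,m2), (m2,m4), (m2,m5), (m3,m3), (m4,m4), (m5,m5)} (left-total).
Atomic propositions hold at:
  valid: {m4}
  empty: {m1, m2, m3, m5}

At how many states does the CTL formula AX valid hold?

1

Sat(AX valid) = {s : every successor in {m4}} = {m4}
|Sat(AX valid)| = |{m4}| = 1.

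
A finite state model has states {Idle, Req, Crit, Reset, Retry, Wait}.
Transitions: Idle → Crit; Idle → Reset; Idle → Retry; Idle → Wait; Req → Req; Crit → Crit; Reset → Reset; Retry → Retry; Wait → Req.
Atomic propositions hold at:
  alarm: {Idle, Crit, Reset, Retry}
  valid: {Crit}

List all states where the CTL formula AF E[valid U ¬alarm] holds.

{Req, Wait}

Sat(¬alarm) = {Req, Wait}
E[valid U ¬alarm]: least fixpoint, start Z0 = Sat(¬alarm) = {Req, Wait}, add states in Sat(valid) with some successor in Z. Already a fixed point.
Sat(E[valid U ¬alarm]) = {Req, Wait}
AF E[valid U ¬alarm]: least fixpoint, start Z0 = {Req, Wait}, add states with every successor in Z. Already a fixed point.
Sat(AF E[valid U ¬alarm]) = {Req, Wait}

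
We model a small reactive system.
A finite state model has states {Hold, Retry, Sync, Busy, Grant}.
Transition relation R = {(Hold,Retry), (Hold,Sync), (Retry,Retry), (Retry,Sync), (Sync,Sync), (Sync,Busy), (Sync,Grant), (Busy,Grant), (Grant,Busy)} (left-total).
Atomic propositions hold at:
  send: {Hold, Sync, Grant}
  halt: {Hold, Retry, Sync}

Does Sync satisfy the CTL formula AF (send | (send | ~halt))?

Sat(~halt) = {Busy, Grant}
Sat(send | ~halt) = {Hold, Sync, Busy, Grant}
Sat(send | (send | ~halt)) = {Hold, Sync, Busy, Grant}
AF (send | (send | ~halt)): least fixpoint, start Z0 = {Hold, Sync, Busy, Grant}, add states with every successor in Z. Already a fixed point.
Sat(AF (send | (send | ~halt))) = {Hold, Sync, Busy, Grant}
Sync ∈ Sat(AF (send | (send | ~halt))) = {Hold, Sync, Busy, Grant}, so the formula holds at Sync.

Yes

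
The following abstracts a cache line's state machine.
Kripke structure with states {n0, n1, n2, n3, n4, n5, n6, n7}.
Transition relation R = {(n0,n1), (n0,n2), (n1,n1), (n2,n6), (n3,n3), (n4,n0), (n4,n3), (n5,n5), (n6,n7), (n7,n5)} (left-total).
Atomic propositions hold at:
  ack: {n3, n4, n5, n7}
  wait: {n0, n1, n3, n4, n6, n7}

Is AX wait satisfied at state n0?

Sat(AX wait) = {s : every successor in {n0, n1, n3, n4, n6, n7}} = {n1, n2, n3, n4, n6}
n0 ∉ Sat(AX wait) = {n1, n2, n3, n4, n6}, so the formula does not hold at n0.

No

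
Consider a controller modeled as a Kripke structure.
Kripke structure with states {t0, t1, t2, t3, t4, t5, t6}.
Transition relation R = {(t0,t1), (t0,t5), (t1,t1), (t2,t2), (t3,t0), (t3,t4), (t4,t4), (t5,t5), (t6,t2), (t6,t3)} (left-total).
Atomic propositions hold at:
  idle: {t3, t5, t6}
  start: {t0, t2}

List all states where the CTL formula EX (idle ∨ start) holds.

{t0, t2, t3, t5, t6}

Sat(idle ∨ start) = {t0, t2, t3, t5, t6}
Sat(EX (idle ∨ start)) = {s : some successor in {t0, t2, t3, t5, t6}} = {t0, t2, t3, t5, t6}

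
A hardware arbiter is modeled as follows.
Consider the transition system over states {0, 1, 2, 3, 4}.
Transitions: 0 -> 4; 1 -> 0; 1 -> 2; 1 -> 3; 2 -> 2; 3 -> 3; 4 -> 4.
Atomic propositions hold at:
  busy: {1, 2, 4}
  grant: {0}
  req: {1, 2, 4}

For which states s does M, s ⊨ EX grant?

Sat(EX grant) = {s : some successor in {0}} = {1}

{1}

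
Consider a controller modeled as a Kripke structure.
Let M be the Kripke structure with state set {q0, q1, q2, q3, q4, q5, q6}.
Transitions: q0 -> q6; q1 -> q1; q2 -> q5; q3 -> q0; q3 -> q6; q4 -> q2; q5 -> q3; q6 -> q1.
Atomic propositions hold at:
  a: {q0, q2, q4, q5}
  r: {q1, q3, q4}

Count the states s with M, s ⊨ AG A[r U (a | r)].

1

Sat(a | r) = {q0, q1, q2, q3, q4, q5}
A[r U (a | r)]: least fixpoint, start Z0 = Sat((a | r)) = {q0, q1, q2, q3, q4, q5}, add states in Sat(r) with every successor in Z. Already a fixed point.
Sat(A[r U (a | r)]) = {q0, q1, q2, q3, q4, q5}
AG A[r U (a | r)]: greatest fixpoint, start Z0 = {q0, q1, q2, q3, q4, q5}, keep only states in Sat with every successor in Z. Z1 = {q1, q2, q4, q5}; Z2 = {q1, q2, q4}; Z3 = {q1, q4}; Z4 = {q1}; fixed.
Sat(AG A[r U (a | r)]) = {q1}
|Sat(AG A[r U (a | r)])| = |{q1}| = 1.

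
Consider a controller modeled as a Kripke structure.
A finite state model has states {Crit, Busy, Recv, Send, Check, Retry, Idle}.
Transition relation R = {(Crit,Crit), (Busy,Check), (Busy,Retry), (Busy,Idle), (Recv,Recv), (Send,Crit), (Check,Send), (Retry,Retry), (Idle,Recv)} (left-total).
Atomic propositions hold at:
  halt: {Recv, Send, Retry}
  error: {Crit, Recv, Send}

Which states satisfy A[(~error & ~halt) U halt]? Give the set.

Sat(~error) = {Busy, Check, Retry, Idle}
Sat(~halt) = {Crit, Busy, Check, Idle}
Sat(~error & ~halt) = {Busy, Check, Idle}
A[(~error & ~halt) U halt]: least fixpoint, start Z0 = Sat(halt) = {Recv, Send, Retry}, add states in Sat(~error & ~halt) with every successor in Z. Z1 = {Recv, Send, Check, Retry, Idle}; Z2 = {Busy, Recv, Send, Check, Retry, Idle}; fixed.
Sat(A[(~error & ~halt) U halt]) = {Busy, Recv, Send, Check, Retry, Idle}

{Busy, Recv, Send, Check, Retry, Idle}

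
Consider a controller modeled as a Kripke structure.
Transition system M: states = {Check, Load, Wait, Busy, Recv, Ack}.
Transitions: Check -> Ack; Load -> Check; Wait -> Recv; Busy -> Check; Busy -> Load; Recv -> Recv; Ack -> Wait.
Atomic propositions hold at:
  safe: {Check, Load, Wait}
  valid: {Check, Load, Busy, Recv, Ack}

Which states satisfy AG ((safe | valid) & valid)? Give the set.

{Recv}

Sat(safe | valid) = {Check, Load, Wait, Busy, Recv, Ack}
Sat((safe | valid) & valid) = {Check, Load, Busy, Recv, Ack}
AG ((safe | valid) & valid): greatest fixpoint, start Z0 = {Check, Load, Busy, Recv, Ack}, keep only states in Sat with every successor in Z. Z1 = {Check, Load, Busy, Recv}; Z2 = {Load, Busy, Recv}; Z3 = {Recv}; fixed.
Sat(AG ((safe | valid) & valid)) = {Recv}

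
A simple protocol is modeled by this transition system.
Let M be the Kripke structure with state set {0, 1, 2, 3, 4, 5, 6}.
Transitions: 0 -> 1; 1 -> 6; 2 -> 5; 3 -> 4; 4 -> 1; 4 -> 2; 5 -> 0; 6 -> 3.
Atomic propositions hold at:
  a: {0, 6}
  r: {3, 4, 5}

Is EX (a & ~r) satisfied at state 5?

Yes

Sat(~r) = {0, 1, 2, 6}
Sat(a & ~r) = {0, 6}
Sat(EX (a & ~r)) = {s : some successor in {0, 6}} = {1, 5}
5 ∈ Sat(EX (a & ~r)) = {1, 5}, so the formula holds at 5.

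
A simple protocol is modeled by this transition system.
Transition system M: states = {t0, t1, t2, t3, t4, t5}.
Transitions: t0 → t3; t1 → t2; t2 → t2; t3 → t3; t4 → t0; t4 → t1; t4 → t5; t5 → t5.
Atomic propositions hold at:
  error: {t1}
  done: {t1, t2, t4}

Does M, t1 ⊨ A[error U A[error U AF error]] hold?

AF error: least fixpoint, start Z0 = {t1}, add states with every successor in Z. Already a fixed point.
Sat(AF error) = {t1}
A[error U AF error]: least fixpoint, start Z0 = Sat(AF error) = {t1}, add states in Sat(error) with every successor in Z. Already a fixed point.
Sat(A[error U AF error]) = {t1}
A[error U A[error U AF error]]: least fixpoint, start Z0 = Sat(A[error U AF error]) = {t1}, add states in Sat(error) with every successor in Z. Already a fixed point.
Sat(A[error U A[error U AF error]]) = {t1}
t1 ∈ Sat(A[error U A[error U AF error]]) = {t1}, so the formula holds at t1.

Yes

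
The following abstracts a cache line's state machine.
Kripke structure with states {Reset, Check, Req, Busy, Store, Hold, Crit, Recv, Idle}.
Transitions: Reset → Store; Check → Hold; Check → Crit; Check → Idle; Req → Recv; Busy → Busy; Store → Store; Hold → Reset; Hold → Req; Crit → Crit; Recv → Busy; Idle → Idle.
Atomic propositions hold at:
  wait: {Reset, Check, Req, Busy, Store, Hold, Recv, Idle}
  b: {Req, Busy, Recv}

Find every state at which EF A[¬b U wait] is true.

Sat(¬b) = {Reset, Check, Store, Hold, Crit, Idle}
A[¬b U wait]: least fixpoint, start Z0 = Sat(wait) = {Reset, Check, Req, Busy, Store, Hold, Recv, Idle}, add states in Sat(¬b) with every successor in Z. Already a fixed point.
Sat(A[¬b U wait]) = {Reset, Check, Req, Busy, Store, Hold, Recv, Idle}
EF A[¬b U wait]: least fixpoint, start Z0 = {Reset, Check, Req, Busy, Store, Hold, Recv, Idle}, add states with some successor in Z. Already a fixed point.
Sat(EF A[¬b U wait]) = {Reset, Check, Req, Busy, Store, Hold, Recv, Idle}

{Reset, Check, Req, Busy, Store, Hold, Recv, Idle}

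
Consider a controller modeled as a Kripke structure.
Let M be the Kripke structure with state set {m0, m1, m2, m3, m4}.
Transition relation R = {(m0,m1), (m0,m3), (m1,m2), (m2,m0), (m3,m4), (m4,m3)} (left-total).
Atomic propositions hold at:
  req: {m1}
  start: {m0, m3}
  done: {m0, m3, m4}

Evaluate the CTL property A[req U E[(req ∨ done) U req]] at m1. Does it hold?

Sat(req ∨ done) = {m0, m1, m3, m4}
E[(req ∨ done) U req]: least fixpoint, start Z0 = Sat(req) = {m1}, add states in Sat(req ∨ done) with some successor in Z. Z1 = {m0, m1}; fixed.
Sat(E[(req ∨ done) U req]) = {m0, m1}
A[req U E[(req ∨ done) U req]]: least fixpoint, start Z0 = Sat(E[(req ∨ done) U req]) = {m0, m1}, add states in Sat(req) with every successor in Z. Already a fixed point.
Sat(A[req U E[(req ∨ done) U req]]) = {m0, m1}
m1 ∈ Sat(A[req U E[(req ∨ done) U req]]) = {m0, m1}, so the formula holds at m1.

Yes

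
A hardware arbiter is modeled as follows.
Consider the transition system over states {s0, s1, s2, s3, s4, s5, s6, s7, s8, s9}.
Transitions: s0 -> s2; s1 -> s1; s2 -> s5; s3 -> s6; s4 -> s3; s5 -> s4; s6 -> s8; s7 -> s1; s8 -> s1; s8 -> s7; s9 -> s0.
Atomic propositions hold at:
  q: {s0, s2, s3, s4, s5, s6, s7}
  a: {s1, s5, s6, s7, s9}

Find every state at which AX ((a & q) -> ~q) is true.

Sat(a & q) = {s5, s6, s7}
Sat(~q) = {s1, s8, s9}
Sat((a & q) -> ~q) = {s0, s1, s2, s3, s4, s8, s9}
Sat(AX ((a & q) -> ~q)) = {s : every successor in {s0, s1, s2, s3, s4, s8, s9}} = {s0, s1, s4, s5, s6, s7, s9}

{s0, s1, s4, s5, s6, s7, s9}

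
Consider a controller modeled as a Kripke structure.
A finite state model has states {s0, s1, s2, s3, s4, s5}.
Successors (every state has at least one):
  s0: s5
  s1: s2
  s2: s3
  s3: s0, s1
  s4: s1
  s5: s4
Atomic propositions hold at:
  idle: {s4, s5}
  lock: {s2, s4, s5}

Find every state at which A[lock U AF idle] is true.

AF idle: least fixpoint, start Z0 = {s4, s5}, add states with every successor in Z. Z1 = {s0, s4, s5}; fixed.
Sat(AF idle) = {s0, s4, s5}
A[lock U AF idle]: least fixpoint, start Z0 = Sat(AF idle) = {s0, s4, s5}, add states in Sat(lock) with every successor in Z. Already a fixed point.
Sat(A[lock U AF idle]) = {s0, s4, s5}

{s0, s4, s5}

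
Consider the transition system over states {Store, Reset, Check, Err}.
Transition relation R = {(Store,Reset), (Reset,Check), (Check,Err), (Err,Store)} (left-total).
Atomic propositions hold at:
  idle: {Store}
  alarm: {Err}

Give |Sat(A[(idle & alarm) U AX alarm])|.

Sat(idle & alarm) = ∅
Sat(AX alarm) = {s : every successor in {Err}} = {Check}
A[(idle & alarm) U AX alarm]: least fixpoint, start Z0 = Sat(AX alarm) = {Check}, add states in Sat(idle & alarm) with every successor in Z. Already a fixed point.
Sat(A[(idle & alarm) U AX alarm]) = {Check}
|Sat(A[(idle & alarm) U AX alarm])| = |{Check}| = 1.

1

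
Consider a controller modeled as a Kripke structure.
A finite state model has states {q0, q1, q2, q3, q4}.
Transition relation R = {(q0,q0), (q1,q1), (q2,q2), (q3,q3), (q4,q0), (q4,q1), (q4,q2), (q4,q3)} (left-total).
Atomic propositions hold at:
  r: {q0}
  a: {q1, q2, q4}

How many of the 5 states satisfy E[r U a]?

E[r U a]: least fixpoint, start Z0 = Sat(a) = {q1, q2, q4}, add states in Sat(r) with some successor in Z. Already a fixed point.
Sat(E[r U a]) = {q1, q2, q4}
|Sat(E[r U a])| = |{q1, q2, q4}| = 3.

3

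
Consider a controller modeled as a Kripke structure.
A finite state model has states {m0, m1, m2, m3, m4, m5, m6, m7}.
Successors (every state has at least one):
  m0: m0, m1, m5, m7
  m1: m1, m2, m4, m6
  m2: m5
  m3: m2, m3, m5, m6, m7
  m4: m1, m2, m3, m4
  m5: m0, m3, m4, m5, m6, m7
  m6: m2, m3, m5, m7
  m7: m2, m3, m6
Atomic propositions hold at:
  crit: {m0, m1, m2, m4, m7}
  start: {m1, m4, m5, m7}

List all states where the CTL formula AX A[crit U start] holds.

{m2}

A[crit U start]: least fixpoint, start Z0 = Sat(start) = {m1, m4, m5, m7}, add states in Sat(crit) with every successor in Z. Z1 = {m1, m2, m4, m5, m7}; fixed.
Sat(A[crit U start]) = {m1, m2, m4, m5, m7}
Sat(AX A[crit U start]) = {s : every successor in {m1, m2, m4, m5, m7}} = {m2}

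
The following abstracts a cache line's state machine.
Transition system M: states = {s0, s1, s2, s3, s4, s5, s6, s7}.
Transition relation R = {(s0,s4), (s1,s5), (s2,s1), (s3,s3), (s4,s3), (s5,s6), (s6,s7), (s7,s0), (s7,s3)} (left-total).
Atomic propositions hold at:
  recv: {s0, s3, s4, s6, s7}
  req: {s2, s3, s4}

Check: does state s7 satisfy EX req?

Yes

Sat(EX req) = {s : some successor in {s2, s3, s4}} = {s0, s3, s4, s7}
s7 ∈ Sat(EX req) = {s0, s3, s4, s7}, so the formula holds at s7.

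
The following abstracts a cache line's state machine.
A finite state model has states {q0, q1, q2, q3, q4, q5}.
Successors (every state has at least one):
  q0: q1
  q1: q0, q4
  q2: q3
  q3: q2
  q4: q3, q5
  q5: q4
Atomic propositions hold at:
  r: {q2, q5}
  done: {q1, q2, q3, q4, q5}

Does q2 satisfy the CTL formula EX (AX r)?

Yes

Sat(AX r) = {s : every successor in {q2, q5}} = {q3}
Sat(EX (AX r)) = {s : some successor in {q3}} = {q2, q4}
q2 ∈ Sat(EX (AX r)) = {q2, q4}, so the formula holds at q2.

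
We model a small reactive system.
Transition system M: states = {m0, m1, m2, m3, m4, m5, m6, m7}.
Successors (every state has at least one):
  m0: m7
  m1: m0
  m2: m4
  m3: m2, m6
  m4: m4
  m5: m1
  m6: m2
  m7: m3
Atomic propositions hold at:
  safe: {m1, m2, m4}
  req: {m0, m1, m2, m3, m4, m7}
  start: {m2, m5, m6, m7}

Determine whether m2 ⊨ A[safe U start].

Yes

A[safe U start]: least fixpoint, start Z0 = Sat(start) = {m2, m5, m6, m7}, add states in Sat(safe) with every successor in Z. Already a fixed point.
Sat(A[safe U start]) = {m2, m5, m6, m7}
m2 ∈ Sat(A[safe U start]) = {m2, m5, m6, m7}, so the formula holds at m2.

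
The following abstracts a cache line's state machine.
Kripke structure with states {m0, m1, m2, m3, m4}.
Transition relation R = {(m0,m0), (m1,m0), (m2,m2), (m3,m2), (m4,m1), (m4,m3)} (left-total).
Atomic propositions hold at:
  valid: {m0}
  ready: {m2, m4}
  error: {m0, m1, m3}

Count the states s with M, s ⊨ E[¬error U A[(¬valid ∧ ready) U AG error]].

Sat(¬error) = {m2, m4}
Sat(¬valid) = {m1, m2, m3, m4}
Sat(¬valid ∧ ready) = {m2, m4}
AG error: greatest fixpoint, start Z0 = {m0, m1, m3}, keep only states in Sat with every successor in Z. Z1 = {m0, m1}; fixed.
Sat(AG error) = {m0, m1}
A[(¬valid ∧ ready) U AG error]: least fixpoint, start Z0 = Sat(AG error) = {m0, m1}, add states in Sat(¬valid ∧ ready) with every successor in Z. Already a fixed point.
Sat(A[(¬valid ∧ ready) U AG error]) = {m0, m1}
E[¬error U A[(¬valid ∧ ready) U AG error]]: least fixpoint, start Z0 = Sat(A[(¬valid ∧ ready) U AG error]) = {m0, m1}, add states in Sat(¬error) with some successor in Z. Z1 = {m0, m1, m4}; fixed.
Sat(E[¬error U A[(¬valid ∧ ready) U AG error]]) = {m0, m1, m4}
|Sat(E[¬error U A[(¬valid ∧ ready) U AG error]])| = |{m0, m1, m4}| = 3.

3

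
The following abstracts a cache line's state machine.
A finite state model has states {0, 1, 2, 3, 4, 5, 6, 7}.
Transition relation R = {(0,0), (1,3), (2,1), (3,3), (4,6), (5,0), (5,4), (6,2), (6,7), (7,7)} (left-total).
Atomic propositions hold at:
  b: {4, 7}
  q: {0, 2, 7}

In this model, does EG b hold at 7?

Yes

EG b: greatest fixpoint, start Z0 = {4, 7}, keep only states in Sat with some successor in Z. Z1 = {7}; fixed.
Sat(EG b) = {7}
7 ∈ Sat(EG b) = {7}, so the formula holds at 7.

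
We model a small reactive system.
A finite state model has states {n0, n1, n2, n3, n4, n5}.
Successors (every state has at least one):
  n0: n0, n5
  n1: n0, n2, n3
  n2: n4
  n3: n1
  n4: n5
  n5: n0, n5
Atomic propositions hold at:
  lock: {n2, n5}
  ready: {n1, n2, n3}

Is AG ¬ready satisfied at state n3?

Sat(¬ready) = {n0, n4, n5}
AG ¬ready: greatest fixpoint, start Z0 = {n0, n4, n5}, keep only states in Sat with every successor in Z. Already a fixed point.
Sat(AG ¬ready) = {n0, n4, n5}
n3 ∉ Sat(AG ¬ready) = {n0, n4, n5}, so the formula does not hold at n3.

No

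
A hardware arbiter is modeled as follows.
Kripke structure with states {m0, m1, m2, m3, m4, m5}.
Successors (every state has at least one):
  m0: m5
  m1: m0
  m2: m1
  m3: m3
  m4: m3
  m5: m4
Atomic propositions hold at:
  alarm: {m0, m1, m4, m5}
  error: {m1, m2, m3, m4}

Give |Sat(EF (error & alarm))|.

5

Sat(error & alarm) = {m1, m4}
EF (error & alarm): least fixpoint, start Z0 = {m1, m4}, add states with some successor in Z. Z1 = {m1, m2, m4, m5}; Z2 = {m0, m1, m2, m4, m5}; fixed.
Sat(EF (error & alarm)) = {m0, m1, m2, m4, m5}
|Sat(EF (error & alarm))| = |{m0, m1, m2, m4, m5}| = 5.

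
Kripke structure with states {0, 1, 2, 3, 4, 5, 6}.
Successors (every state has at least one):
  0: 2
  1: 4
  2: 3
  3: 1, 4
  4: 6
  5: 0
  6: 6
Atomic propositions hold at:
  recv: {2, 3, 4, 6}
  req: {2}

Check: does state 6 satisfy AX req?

No

Sat(AX req) = {s : every successor in {2}} = {0}
6 ∉ Sat(AX req) = {0}, so the formula does not hold at 6.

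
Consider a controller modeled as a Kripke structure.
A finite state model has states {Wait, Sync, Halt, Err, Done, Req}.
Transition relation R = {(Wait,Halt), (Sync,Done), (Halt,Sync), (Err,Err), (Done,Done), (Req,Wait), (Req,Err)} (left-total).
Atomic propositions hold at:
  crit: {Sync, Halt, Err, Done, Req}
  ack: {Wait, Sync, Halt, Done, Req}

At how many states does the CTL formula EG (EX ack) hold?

5

Sat(EX ack) = {s : some successor in {Wait, Sync, Halt, Done, Req}} = {Wait, Sync, Halt, Done, Req}
EG (EX ack): greatest fixpoint, start Z0 = {Wait, Sync, Halt, Done, Req}, keep only states in Sat with some successor in Z. Already a fixed point.
Sat(EG (EX ack)) = {Wait, Sync, Halt, Done, Req}
|Sat(EG (EX ack))| = |{Wait, Sync, Halt, Done, Req}| = 5.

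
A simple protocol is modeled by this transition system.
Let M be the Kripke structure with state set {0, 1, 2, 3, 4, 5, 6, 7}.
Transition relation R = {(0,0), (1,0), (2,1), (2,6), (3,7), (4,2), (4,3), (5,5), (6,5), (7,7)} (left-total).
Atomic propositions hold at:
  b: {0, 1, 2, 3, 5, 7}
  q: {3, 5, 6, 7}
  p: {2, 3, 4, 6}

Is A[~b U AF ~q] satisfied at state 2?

Yes

Sat(~b) = {4, 6}
Sat(~q) = {0, 1, 2, 4}
AF ~q: least fixpoint, start Z0 = {0, 1, 2, 4}, add states with every successor in Z. Already a fixed point.
Sat(AF ~q) = {0, 1, 2, 4}
A[~b U AF ~q]: least fixpoint, start Z0 = Sat(AF ~q) = {0, 1, 2, 4}, add states in Sat(~b) with every successor in Z. Already a fixed point.
Sat(A[~b U AF ~q]) = {0, 1, 2, 4}
2 ∈ Sat(A[~b U AF ~q]) = {0, 1, 2, 4}, so the formula holds at 2.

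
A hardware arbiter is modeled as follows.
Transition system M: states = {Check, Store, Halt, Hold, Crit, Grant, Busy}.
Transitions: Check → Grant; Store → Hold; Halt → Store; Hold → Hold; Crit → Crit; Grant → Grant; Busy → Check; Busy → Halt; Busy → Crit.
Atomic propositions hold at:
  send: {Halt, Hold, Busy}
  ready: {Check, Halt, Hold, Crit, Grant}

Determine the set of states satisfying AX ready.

{Check, Store, Hold, Crit, Grant, Busy}

Sat(AX ready) = {s : every successor in {Check, Halt, Hold, Crit, Grant}} = {Check, Store, Hold, Crit, Grant, Busy}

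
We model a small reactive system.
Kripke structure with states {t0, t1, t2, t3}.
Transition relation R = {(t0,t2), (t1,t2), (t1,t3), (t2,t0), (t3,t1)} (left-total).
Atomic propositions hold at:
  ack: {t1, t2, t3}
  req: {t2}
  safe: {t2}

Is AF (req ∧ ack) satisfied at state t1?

No

Sat(req ∧ ack) = {t2}
AF (req ∧ ack): least fixpoint, start Z0 = {t2}, add states with every successor in Z. Z1 = {t0, t2}; fixed.
Sat(AF (req ∧ ack)) = {t0, t2}
t1 ∉ Sat(AF (req ∧ ack)) = {t0, t2}, so the formula does not hold at t1.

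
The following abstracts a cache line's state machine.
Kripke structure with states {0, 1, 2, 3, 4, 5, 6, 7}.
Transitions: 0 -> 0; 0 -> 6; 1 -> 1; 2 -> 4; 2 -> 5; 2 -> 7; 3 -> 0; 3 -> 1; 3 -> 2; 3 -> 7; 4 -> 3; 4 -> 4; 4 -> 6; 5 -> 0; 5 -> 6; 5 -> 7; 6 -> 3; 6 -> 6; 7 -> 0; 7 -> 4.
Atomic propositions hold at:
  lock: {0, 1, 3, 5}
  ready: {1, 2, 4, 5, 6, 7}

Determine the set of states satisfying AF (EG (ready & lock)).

Sat(ready & lock) = {1, 5}
EG (ready & lock): greatest fixpoint, start Z0 = {1, 5}, keep only states in Sat with some successor in Z. Z1 = {1}; fixed.
Sat(EG (ready & lock)) = {1}
AF (EG (ready & lock)): least fixpoint, start Z0 = {1}, add states with every successor in Z. Already a fixed point.
Sat(AF (EG (ready & lock))) = {1}

{1}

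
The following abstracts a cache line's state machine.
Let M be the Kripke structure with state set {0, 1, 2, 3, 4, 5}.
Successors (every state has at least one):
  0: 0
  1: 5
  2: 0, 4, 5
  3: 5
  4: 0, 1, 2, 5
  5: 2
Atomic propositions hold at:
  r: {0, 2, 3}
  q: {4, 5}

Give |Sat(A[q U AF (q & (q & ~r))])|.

Sat(~r) = {1, 4, 5}
Sat(q & ~r) = {4, 5}
Sat(q & (q & ~r)) = {4, 5}
AF (q & (q & ~r)): least fixpoint, start Z0 = {4, 5}, add states with every successor in Z. Z1 = {1, 3, 4, 5}; fixed.
Sat(AF (q & (q & ~r))) = {1, 3, 4, 5}
A[q U AF (q & (q & ~r))]: least fixpoint, start Z0 = Sat(AF (q & (q & ~r))) = {1, 3, 4, 5}, add states in Sat(q) with every successor in Z. Already a fixed point.
Sat(A[q U AF (q & (q & ~r))]) = {1, 3, 4, 5}
|Sat(A[q U AF (q & (q & ~r))])| = |{1, 3, 4, 5}| = 4.

4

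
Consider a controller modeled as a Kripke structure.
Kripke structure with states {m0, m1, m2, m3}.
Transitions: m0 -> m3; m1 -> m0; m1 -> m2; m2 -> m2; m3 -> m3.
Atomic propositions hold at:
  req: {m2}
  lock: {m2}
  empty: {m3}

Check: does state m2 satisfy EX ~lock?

Sat(~lock) = {m0, m1, m3}
Sat(EX ~lock) = {s : some successor in {m0, m1, m3}} = {m0, m1, m3}
m2 ∉ Sat(EX ~lock) = {m0, m1, m3}, so the formula does not hold at m2.

No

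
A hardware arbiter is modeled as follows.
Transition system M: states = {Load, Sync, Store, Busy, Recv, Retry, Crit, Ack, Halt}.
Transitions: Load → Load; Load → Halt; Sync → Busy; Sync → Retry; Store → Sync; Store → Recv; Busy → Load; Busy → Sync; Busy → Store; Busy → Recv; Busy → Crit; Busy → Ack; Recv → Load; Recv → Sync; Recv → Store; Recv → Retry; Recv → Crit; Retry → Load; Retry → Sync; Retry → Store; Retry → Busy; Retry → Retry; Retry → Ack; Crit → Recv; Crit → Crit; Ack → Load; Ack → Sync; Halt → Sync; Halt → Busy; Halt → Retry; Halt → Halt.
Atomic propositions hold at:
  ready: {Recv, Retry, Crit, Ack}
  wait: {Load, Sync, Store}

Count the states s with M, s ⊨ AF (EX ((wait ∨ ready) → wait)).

Sat(wait ∨ ready) = {Load, Sync, Store, Recv, Retry, Crit, Ack}
Sat((wait ∨ ready) → wait) = {Load, Sync, Store, Busy, Halt}
Sat(EX ((wait ∨ ready) → wait)) = {s : some successor in {Load, Sync, Store, Busy, Halt}} = {Load, Sync, Store, Busy, Recv, Retry, Ack, Halt}
AF (EX ((wait ∨ ready) → wait)): least fixpoint, start Z0 = {Load, Sync, Store, Busy, Recv, Retry, Ack, Halt}, add states with every successor in Z. Already a fixed point.
Sat(AF (EX ((wait ∨ ready) → wait))) = {Load, Sync, Store, Busy, Recv, Retry, Ack, Halt}
|Sat(AF (EX ((wait ∨ ready) → wait)))| = |{Load, Sync, Store, Busy, Recv, Retry, Ack, Halt}| = 8.

8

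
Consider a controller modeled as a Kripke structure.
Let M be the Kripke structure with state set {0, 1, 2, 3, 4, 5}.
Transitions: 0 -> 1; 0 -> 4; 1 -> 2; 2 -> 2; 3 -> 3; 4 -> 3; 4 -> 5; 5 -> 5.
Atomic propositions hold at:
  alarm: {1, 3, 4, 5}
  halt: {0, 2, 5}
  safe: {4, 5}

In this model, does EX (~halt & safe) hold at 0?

Sat(~halt) = {1, 3, 4}
Sat(~halt & safe) = {4}
Sat(EX (~halt & safe)) = {s : some successor in {4}} = {0}
0 ∈ Sat(EX (~halt & safe)) = {0}, so the formula holds at 0.

Yes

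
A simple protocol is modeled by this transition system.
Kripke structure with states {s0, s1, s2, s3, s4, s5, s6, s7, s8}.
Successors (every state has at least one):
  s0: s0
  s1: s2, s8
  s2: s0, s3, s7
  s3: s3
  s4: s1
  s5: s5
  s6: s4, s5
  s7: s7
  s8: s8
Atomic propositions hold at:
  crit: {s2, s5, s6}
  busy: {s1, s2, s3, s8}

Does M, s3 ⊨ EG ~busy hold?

Sat(~busy) = {s0, s4, s5, s6, s7}
EG ~busy: greatest fixpoint, start Z0 = {s0, s4, s5, s6, s7}, keep only states in Sat with some successor in Z. Z1 = {s0, s5, s6, s7}; fixed.
Sat(EG ~busy) = {s0, s5, s6, s7}
s3 ∉ Sat(EG ~busy) = {s0, s5, s6, s7}, so the formula does not hold at s3.

No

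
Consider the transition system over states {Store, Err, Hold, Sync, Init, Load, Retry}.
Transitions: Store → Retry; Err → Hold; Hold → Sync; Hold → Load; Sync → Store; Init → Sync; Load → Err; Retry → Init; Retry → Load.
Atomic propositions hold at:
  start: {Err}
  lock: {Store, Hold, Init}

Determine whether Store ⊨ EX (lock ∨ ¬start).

Yes

Sat(¬start) = {Store, Hold, Sync, Init, Load, Retry}
Sat(lock ∨ ¬start) = {Store, Hold, Sync, Init, Load, Retry}
Sat(EX (lock ∨ ¬start)) = {s : some successor in {Store, Hold, Sync, Init, Load, Retry}} = {Store, Err, Hold, Sync, Init, Retry}
Store ∈ Sat(EX (lock ∨ ¬start)) = {Store, Err, Hold, Sync, Init, Retry}, so the formula holds at Store.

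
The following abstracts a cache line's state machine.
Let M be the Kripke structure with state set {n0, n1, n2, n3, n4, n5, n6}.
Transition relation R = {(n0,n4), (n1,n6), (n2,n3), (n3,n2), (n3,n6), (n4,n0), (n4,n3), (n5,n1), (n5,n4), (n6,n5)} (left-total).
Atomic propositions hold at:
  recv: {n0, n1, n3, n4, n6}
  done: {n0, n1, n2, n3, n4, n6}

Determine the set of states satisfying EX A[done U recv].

{n0, n1, n2, n3, n4, n5}

A[done U recv]: least fixpoint, start Z0 = Sat(recv) = {n0, n1, n3, n4, n6}, add states in Sat(done) with every successor in Z. Z1 = {n0, n1, n2, n3, n4, n6}; fixed.
Sat(A[done U recv]) = {n0, n1, n2, n3, n4, n6}
Sat(EX A[done U recv]) = {s : some successor in {n0, n1, n2, n3, n4, n6}} = {n0, n1, n2, n3, n4, n5}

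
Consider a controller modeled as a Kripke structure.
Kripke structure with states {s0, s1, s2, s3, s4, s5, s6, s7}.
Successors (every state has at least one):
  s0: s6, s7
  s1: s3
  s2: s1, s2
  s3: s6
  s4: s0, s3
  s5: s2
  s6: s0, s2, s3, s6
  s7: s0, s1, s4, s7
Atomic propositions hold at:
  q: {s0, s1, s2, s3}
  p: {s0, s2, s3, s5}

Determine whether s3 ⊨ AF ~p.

Sat(~p) = {s1, s4, s6, s7}
AF ~p: least fixpoint, start Z0 = {s1, s4, s6, s7}, add states with every successor in Z. Z1 = {s0, s1, s3, s4, s6, s7}; fixed.
Sat(AF ~p) = {s0, s1, s3, s4, s6, s7}
s3 ∈ Sat(AF ~p) = {s0, s1, s3, s4, s6, s7}, so the formula holds at s3.

Yes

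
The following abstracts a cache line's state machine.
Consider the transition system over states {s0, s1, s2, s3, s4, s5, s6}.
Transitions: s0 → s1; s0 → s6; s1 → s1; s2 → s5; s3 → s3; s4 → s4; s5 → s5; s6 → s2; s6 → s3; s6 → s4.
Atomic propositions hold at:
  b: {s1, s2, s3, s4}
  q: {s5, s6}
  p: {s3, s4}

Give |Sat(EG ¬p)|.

5

Sat(¬p) = {s0, s1, s2, s5, s6}
EG ¬p: greatest fixpoint, start Z0 = {s0, s1, s2, s5, s6}, keep only states in Sat with some successor in Z. Already a fixed point.
Sat(EG ¬p) = {s0, s1, s2, s5, s6}
|Sat(EG ¬p)| = |{s0, s1, s2, s5, s6}| = 5.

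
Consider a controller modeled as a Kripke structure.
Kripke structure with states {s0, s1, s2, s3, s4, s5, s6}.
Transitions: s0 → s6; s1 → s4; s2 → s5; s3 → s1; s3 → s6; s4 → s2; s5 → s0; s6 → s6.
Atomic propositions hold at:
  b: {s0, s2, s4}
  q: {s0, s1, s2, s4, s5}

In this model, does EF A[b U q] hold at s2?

A[b U q]: least fixpoint, start Z0 = Sat(q) = {s0, s1, s2, s4, s5}, add states in Sat(b) with every successor in Z. Already a fixed point.
Sat(A[b U q]) = {s0, s1, s2, s4, s5}
EF A[b U q]: least fixpoint, start Z0 = {s0, s1, s2, s4, s5}, add states with some successor in Z. Z1 = {s0, s1, s2, s3, s4, s5}; fixed.
Sat(EF A[b U q]) = {s0, s1, s2, s3, s4, s5}
s2 ∈ Sat(EF A[b U q]) = {s0, s1, s2, s3, s4, s5}, so the formula holds at s2.

Yes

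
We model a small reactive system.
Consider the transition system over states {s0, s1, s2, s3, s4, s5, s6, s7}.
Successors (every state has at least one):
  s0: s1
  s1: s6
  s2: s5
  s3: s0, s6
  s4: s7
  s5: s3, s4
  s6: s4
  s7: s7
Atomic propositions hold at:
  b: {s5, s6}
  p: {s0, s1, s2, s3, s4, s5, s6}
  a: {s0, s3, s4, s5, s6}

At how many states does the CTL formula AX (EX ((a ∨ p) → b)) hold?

Sat(a ∨ p) = {s0, s1, s2, s3, s4, s5, s6}
Sat((a ∨ p) → b) = {s5, s6, s7}
Sat(EX ((a ∨ p) → b)) = {s : some successor in {s5, s6, s7}} = {s1, s2, s3, s4, s7}
Sat(AX (EX ((a ∨ p) → b))) = {s : every successor in {s1, s2, s3, s4, s7}} = {s0, s4, s5, s6, s7}
|Sat(AX (EX ((a ∨ p) → b)))| = |{s0, s4, s5, s6, s7}| = 5.

5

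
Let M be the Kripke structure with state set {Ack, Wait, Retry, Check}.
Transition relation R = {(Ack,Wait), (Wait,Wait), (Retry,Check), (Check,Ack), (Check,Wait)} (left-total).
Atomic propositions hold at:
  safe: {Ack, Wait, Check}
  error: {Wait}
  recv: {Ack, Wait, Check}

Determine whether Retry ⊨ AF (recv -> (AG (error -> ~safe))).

Yes

Sat(~safe) = {Retry}
Sat(error -> ~safe) = {Ack, Retry, Check}
AG (error -> ~safe): greatest fixpoint, start Z0 = {Ack, Retry, Check}, keep only states in Sat with every successor in Z. Z1 = {Retry}; Z2 = ∅; fixed.
Sat(AG (error -> ~safe)) = ∅
Sat(recv -> (AG (error -> ~safe))) = {Retry}
AF (recv -> (AG (error -> ~safe))): least fixpoint, start Z0 = {Retry}, add states with every successor in Z. Already a fixed point.
Sat(AF (recv -> (AG (error -> ~safe)))) = {Retry}
Retry ∈ Sat(AF (recv -> (AG (error -> ~safe)))) = {Retry}, so the formula holds at Retry.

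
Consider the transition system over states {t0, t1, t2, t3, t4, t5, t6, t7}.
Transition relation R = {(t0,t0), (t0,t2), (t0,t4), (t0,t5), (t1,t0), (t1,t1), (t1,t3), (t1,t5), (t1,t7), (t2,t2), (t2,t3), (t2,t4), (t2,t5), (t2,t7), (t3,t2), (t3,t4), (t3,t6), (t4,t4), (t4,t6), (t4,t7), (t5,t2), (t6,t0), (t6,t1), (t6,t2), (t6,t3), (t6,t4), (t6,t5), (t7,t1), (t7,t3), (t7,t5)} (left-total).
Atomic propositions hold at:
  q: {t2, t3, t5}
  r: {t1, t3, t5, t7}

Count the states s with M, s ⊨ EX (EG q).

EG q: greatest fixpoint, start Z0 = {t2, t3, t5}, keep only states in Sat with some successor in Z. Already a fixed point.
Sat(EG q) = {t2, t3, t5}
Sat(EX (EG q)) = {s : some successor in {t2, t3, t5}} = {t0, t1, t2, t3, t5, t6, t7}
|Sat(EX (EG q))| = |{t0, t1, t2, t3, t5, t6, t7}| = 7.

7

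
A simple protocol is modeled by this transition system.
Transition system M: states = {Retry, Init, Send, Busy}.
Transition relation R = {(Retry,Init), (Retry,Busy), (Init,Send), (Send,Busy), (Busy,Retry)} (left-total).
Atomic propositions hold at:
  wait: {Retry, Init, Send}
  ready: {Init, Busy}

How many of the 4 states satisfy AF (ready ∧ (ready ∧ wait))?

Sat(ready ∧ wait) = {Init}
Sat(ready ∧ (ready ∧ wait)) = {Init}
AF (ready ∧ (ready ∧ wait)): least fixpoint, start Z0 = {Init}, add states with every successor in Z. Already a fixed point.
Sat(AF (ready ∧ (ready ∧ wait))) = {Init}
|Sat(AF (ready ∧ (ready ∧ wait)))| = |{Init}| = 1.

1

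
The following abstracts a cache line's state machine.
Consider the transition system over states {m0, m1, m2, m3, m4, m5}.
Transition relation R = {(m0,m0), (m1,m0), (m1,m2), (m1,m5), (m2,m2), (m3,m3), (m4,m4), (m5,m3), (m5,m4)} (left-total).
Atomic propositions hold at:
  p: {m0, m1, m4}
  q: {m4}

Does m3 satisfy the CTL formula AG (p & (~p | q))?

Sat(~p) = {m2, m3, m5}
Sat(~p | q) = {m2, m3, m4, m5}
Sat(p & (~p | q)) = {m4}
AG (p & (~p | q)): greatest fixpoint, start Z0 = {m4}, keep only states in Sat with every successor in Z. Already a fixed point.
Sat(AG (p & (~p | q))) = {m4}
m3 ∉ Sat(AG (p & (~p | q))) = {m4}, so the formula does not hold at m3.

No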